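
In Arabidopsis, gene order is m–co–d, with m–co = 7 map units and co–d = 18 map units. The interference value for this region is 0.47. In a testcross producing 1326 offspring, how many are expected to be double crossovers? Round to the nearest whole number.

Map distances give recombination frequencies of 0.070 and 0.180 for the two intervals.
With interference 0.47 (so coincidence = 0.53), expected double-crossover frequency = 0.070 × 0.180 × 0.53 = 0.00668.
Expected number = 0.00668 × 1326 = 8.86 ≈ 9.

9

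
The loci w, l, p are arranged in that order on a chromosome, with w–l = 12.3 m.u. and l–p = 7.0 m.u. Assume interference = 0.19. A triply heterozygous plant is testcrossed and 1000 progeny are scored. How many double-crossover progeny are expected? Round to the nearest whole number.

7

Map distances give recombination frequencies of 0.123 and 0.070 for the two intervals.
With interference 0.19 (so coincidence = 0.81), expected double-crossover frequency = 0.123 × 0.070 × 0.81 = 0.00697.
Expected number = 0.00697 × 1000 = 6.97 ≈ 7.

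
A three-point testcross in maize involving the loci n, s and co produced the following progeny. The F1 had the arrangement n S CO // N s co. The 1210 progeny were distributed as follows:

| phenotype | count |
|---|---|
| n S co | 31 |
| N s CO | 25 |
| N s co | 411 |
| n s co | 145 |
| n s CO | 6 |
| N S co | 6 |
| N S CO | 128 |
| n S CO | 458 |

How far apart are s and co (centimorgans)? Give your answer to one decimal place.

5.6 centimorgans

The two rarest classes, n s CO and N S co, are the double crossovers. Comparing them with the parentals, only the s allele has switched, so s is the middle locus and the order is co – s – n.
Crossovers in the co–s interval produce the single-crossover classes n S co and N s CO (31 + 25 = 56) plus the double crossovers (12).
RF(co–s) = (56 + 12) / 1210 = 68/1210 = 0.0562 → 5.6 centimorgans.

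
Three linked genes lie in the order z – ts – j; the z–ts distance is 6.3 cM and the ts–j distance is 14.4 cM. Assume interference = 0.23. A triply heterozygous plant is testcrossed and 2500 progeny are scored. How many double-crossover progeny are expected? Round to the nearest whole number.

17

Map distances give recombination frequencies of 0.063 and 0.144 for the two intervals.
With interference 0.23 (so coincidence = 0.77), expected double-crossover frequency = 0.063 × 0.144 × 0.77 = 0.00699.
Expected number = 0.00699 × 2500 = 17.46 ≈ 17.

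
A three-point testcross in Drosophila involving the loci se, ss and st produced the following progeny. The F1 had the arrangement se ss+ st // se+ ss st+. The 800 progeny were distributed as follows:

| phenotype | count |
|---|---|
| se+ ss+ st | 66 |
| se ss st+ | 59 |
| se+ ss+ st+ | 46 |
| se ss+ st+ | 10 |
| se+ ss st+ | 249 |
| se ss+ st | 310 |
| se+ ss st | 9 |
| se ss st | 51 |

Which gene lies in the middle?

The two rarest classes, se ss+ st+ and se+ ss st, are the double crossovers. Comparing them with the parentals, only the st allele has switched, so st is the middle locus and the order is ss – st – se.

st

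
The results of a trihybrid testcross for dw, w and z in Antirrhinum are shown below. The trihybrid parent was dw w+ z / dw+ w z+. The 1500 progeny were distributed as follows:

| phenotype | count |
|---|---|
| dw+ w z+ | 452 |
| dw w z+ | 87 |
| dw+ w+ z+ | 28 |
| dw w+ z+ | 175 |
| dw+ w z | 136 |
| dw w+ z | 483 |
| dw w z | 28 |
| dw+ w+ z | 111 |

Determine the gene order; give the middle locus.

The two rarest classes, dw w z and dw+ w+ z+, are the double crossovers. Comparing them with the parentals, only the w allele has switched, so w is the middle locus and the order is z – w – dw.

w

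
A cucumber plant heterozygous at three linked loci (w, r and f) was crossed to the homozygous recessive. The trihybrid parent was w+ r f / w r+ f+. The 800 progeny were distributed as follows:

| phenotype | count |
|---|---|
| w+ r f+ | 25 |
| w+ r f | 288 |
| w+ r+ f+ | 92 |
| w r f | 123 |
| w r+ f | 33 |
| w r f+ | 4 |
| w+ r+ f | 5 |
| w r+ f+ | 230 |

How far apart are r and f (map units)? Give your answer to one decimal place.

8.4 map units

The two rarest classes, w+ r+ f and w r f+, are the double crossovers. Comparing them with the parentals, only the r allele has switched, so r is the middle locus and the order is w – r – f.
Crossovers in the r–f interval produce the single-crossover classes w+ r f+ and w r+ f (25 + 33 = 58) plus the double crossovers (9).
RF(r–f) = (58 + 9) / 800 = 67/800 = 0.0838 → 8.4 map units.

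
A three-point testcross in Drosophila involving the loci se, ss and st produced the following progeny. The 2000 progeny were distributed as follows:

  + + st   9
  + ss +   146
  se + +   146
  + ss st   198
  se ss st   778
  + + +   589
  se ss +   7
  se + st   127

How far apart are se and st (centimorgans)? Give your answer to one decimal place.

18.0 centimorgans

The two most frequent reciprocal classes, + + + and se ss st, are the parental types, so the F1 was + + + / se ss st.
The two rarest classes, + + st and se ss +, are the double crossovers. Comparing them with the parentals, only the st allele has switched, so st is the middle locus and the order is ss – st – se.
Crossovers in the st–se interval produce the single-crossover classes se + + and + ss st (146 + 198 = 344) plus the double crossovers (16).
RF(st–se) = (344 + 16) / 2000 = 360/2000 = 0.1800 → 18.0 centimorgans.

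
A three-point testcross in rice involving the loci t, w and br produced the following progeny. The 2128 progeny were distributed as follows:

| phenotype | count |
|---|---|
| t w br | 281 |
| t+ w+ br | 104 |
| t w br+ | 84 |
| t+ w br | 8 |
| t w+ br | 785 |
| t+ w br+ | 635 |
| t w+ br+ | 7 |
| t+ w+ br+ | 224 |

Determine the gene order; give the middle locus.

br

The two most frequent reciprocal classes, t+ w br+ and t w+ br, are the parental types, so the F1 was t+ w br+ / t w+ br.
The two rarest classes, t+ w br and t w+ br+, are the double crossovers. Comparing them with the parentals, only the br allele has switched, so br is the middle locus and the order is w – br – t.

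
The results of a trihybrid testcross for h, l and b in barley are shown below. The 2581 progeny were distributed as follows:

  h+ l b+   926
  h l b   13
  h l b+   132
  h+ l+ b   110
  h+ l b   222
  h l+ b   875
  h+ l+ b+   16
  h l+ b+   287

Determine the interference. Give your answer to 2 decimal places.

The two most frequent reciprocal classes, h+ l b+ and h l+ b, are the parental types, so the F1 was h+ l b+ / h l+ b.
The two rarest classes, h+ l+ b+ and h l b, are the double crossovers. Comparing them with the parentals, only the l allele has switched, so l is the middle locus and the order is h – l – b.
h–l: (242 + 29)/2581 = 0.1050; l–b: (509 + 29)/2581 = 0.2084.
Expected DCO frequency = 0.1050 × 0.2084 ≈ 0.02188; observed = 29/2581 ≈ 0.01124.
Coefficient of coincidence = 0.01124/0.02188 ≈ 0.51; interference = 1 − 0.51 = 0.49.

0.49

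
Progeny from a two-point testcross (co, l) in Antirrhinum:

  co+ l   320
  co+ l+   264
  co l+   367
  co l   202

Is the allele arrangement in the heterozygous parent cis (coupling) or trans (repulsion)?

trans

The two most frequent classes are co+ l (320) and co l+ (367); these are the parental (non-recombinant) types.
So the F1 carried co+ l on one chromosome and co l+ on the other — the recessive alleles are on opposite chromosomes (trans / repulsion).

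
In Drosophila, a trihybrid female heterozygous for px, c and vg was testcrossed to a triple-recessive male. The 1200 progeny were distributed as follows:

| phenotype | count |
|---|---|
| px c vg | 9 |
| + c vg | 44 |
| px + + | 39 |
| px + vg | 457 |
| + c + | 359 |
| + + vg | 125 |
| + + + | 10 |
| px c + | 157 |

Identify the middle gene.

c

The two most frequent reciprocal classes, px + vg and + c +, are the parental types, so the F1 was px + vg / + c +.
The two rarest classes, px c vg and + + +, are the double crossovers. Comparing them with the parentals, only the c allele has switched, so c is the middle locus and the order is px – c – vg.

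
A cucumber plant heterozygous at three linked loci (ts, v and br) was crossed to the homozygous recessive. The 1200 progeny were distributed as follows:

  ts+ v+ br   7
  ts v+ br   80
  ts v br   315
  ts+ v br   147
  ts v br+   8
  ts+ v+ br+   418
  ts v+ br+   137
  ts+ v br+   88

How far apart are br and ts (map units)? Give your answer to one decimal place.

24.9 map units

The two most frequent reciprocal classes, ts v br and ts+ v+ br+, are the parental types, so the F1 was ts v br / ts+ v+ br+.
The two rarest classes, ts v br+ and ts+ v+ br, are the double crossovers. Comparing them with the parentals, only the br allele has switched, so br is the middle locus and the order is v – br – ts.
Crossovers in the br–ts interval produce the single-crossover classes ts+ v br and ts v+ br+ (147 + 137 = 284) plus the double crossovers (15).
RF(br–ts) = (284 + 15) / 1200 = 299/1200 = 0.2492 → 24.9 map units.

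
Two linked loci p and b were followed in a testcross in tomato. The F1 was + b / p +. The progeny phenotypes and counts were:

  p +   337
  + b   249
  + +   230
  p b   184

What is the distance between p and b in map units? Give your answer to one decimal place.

The recombinant classes are + + and p b: 230 + 184 = 414.
Recombination frequency = 414/1000 = 0.4140 ≈ 41.4%, i.e. 41.4 map units.

41.4 map units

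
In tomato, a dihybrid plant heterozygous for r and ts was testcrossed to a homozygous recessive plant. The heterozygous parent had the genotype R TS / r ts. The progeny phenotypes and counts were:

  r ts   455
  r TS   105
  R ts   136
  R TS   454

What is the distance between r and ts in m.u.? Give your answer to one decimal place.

21.0 m.u.

The recombinant classes are R ts and r TS: 136 + 105 = 241.
Recombination frequency = 241/1150 = 0.2096 ≈ 21.0%, i.e. 21.0 m.u.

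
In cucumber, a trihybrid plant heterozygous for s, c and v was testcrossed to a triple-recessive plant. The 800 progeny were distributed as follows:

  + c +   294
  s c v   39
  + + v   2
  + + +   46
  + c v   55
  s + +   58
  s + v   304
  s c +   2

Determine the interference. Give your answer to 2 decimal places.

The two most frequent reciprocal classes, + c + and s + v, are the parental types, so the F1 was + c + / s + v.
The two rarest classes, s c + and + + v, are the double crossovers. Comparing them with the parentals, only the s allele has switched, so s is the middle locus and the order is c – s – v.
c–s: (85 + 4)/800 = 0.1113; s–v: (113 + 4)/800 = 0.1462.
Expected DCO frequency = 0.1113 × 0.1462 ≈ 0.01627; observed = 4/800 ≈ 0.00500.
Coefficient of coincidence = 0.00500/0.01627 ≈ 0.31; interference = 1 − 0.31 = 0.69.

0.69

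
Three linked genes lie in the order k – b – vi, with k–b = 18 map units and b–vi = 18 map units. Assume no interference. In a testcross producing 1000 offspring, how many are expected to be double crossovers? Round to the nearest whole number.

Map distances give recombination frequencies of 0.180 and 0.180 for the two intervals.
With no interference, expected double-crossover frequency = 0.180 × 0.180 = 0.03240.
Expected number = 0.03240 × 1000 = 32.40 ≈ 32.

32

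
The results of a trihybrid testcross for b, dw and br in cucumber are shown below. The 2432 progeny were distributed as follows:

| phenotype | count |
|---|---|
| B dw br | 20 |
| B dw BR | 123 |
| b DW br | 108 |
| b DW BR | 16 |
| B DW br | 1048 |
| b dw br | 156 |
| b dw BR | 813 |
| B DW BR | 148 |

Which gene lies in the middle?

dw

The two most frequent reciprocal classes, b dw BR and B DW br, are the parental types, so the F1 was b dw BR / B DW br.
The two rarest classes, b DW BR and B dw br, are the double crossovers. Comparing them with the parentals, only the dw allele has switched, so dw is the middle locus and the order is b – dw – br.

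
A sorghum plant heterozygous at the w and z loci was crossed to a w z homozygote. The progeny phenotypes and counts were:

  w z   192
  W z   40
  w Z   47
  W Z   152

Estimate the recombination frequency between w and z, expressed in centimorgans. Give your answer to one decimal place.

20.2 centimorgans

The two most frequent classes, W Z (152) and w z (192), are the parental types, so the F1 was W Z / w z.
The recombinant classes are W z and w Z: 40 + 47 = 87.
Recombination frequency = 87/431 = 0.2019 ≈ 20.2%, i.e. 20.2 centimorgans.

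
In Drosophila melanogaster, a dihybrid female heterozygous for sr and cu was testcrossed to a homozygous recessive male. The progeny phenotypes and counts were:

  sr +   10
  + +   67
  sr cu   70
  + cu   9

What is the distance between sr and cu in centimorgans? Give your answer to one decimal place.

12.2 centimorgans

The two most frequent classes, + + (67) and sr cu (70), are the parental types, so the F1 was + + / sr cu.
The recombinant classes are + cu and sr +: 9 + 10 = 19.
Recombination frequency = 19/156 = 0.1218 ≈ 12.2%, i.e. 12.2 centimorgans.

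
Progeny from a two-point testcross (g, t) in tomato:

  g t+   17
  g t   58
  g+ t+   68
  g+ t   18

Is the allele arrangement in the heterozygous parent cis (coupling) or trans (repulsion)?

cis

The two most frequent classes are g+ t+ (68) and g t (58); these are the parental (non-recombinant) types.
So the F1 carried g+ t+ on one chromosome and g t on the other — the recessive alleles are on the same chromosome (cis / coupling).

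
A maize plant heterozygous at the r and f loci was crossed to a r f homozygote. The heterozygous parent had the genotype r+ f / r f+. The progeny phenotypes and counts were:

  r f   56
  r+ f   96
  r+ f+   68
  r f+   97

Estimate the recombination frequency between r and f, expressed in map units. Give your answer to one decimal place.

39.1 map units

The recombinant classes are r+ f+ and r f: 68 + 56 = 124.
Recombination frequency = 124/317 = 0.3912 ≈ 39.1%, i.e. 39.1 map units.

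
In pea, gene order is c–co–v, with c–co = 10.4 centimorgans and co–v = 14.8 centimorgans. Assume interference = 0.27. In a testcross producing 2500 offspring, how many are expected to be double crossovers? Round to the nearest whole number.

Map distances give recombination frequencies of 0.104 and 0.148 for the two intervals.
With interference 0.27 (so coincidence = 0.73), expected double-crossover frequency = 0.104 × 0.148 × 0.73 = 0.01124.
Expected number = 0.01124 × 2500 = 28.09 ≈ 28.

28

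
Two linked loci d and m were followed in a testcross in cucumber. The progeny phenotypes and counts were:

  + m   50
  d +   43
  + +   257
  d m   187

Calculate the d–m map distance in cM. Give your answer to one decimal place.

The two most frequent classes, + + (257) and d m (187), are the parental types, so the F1 was + + / d m.
The recombinant classes are + m and d +: 50 + 43 = 93.
Recombination frequency = 93/537 = 0.1732 ≈ 17.3%, i.e. 17.3 cM.

17.3 cM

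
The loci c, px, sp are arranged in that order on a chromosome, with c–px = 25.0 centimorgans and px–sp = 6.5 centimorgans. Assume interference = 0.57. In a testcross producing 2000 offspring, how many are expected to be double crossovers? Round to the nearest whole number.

Map distances give recombination frequencies of 0.250 and 0.065 for the two intervals.
With interference 0.57 (so coincidence = 0.43), expected double-crossover frequency = 0.250 × 0.065 × 0.43 = 0.00699.
Expected number = 0.00699 × 2000 = 13.98 ≈ 14.

14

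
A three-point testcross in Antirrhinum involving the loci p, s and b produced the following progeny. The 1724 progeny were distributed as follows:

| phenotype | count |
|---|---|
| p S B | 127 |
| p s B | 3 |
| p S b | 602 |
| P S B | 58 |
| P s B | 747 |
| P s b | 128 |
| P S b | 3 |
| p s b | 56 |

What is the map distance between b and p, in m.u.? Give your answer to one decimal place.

The two most frequent reciprocal classes, p S b and P s B, are the parental types, so the F1 was p S b / P s B.
The two rarest classes, P S b and p s B, are the double crossovers. Comparing them with the parentals, only the p allele has switched, so p is the middle locus and the order is b – p – s.
Crossovers in the b–p interval produce the single-crossover classes p S B and P s b (127 + 128 = 255) plus the double crossovers (6).
RF(b–p) = (255 + 6) / 1724 = 261/1724 = 0.1514 → 15.1 m.u.

15.1 m.u.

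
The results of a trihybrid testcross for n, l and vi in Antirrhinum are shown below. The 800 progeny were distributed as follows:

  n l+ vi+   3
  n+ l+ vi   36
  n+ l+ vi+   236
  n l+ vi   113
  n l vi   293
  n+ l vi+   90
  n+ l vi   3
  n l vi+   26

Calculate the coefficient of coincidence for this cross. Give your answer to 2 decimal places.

0.34

The two most frequent reciprocal classes, n+ l+ vi+ and n l vi, are the parental types, so the F1 was n+ l+ vi+ / n l vi.
The two rarest classes, n l+ vi+ and n+ l vi, are the double crossovers. Comparing them with the parentals, only the n allele has switched, so n is the middle locus and the order is vi – n – l.
vi–n: (62 + 6)/800 = 0.0850; n–l: (203 + 6)/800 = 0.2612.
Expected DCO frequency = 0.0850 × 0.2612 ≈ 0.02220; observed = 6/800 ≈ 0.00750.
Coefficient of coincidence = 0.00750/0.02220 ≈ 0.34.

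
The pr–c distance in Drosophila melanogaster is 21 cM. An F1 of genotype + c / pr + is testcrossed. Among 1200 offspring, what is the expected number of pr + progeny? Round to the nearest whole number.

A map distance of 21 cM corresponds to a recombination frequency of 0.210.
The F1 is + c / pr +, so pr + is a parental gamete class with expected frequency (1 − r)/2 = 0.790/2 = 0.3950.
Expected number = 0.3950 × 1200 = 474.00 ≈ 474.

474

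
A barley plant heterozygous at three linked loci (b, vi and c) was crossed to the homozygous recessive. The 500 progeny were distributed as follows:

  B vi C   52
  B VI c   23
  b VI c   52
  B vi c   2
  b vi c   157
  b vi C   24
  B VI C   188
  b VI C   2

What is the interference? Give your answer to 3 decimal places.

The two most frequent reciprocal classes, b vi c and B VI C, are the parental types, so the F1 was b vi c / B VI C.
The two rarest classes, B vi c and b VI C, are the double crossovers. Comparing them with the parentals, only the b allele has switched, so b is the middle locus and the order is c – b – vi.
c–b: (47 + 4)/500 = 0.1020; b–vi: (104 + 4)/500 = 0.2160.
Expected DCO frequency = 0.1020 × 0.2160 ≈ 0.02203; observed = 4/500 ≈ 0.00800.
Coefficient of coincidence = 0.00800/0.02203 ≈ 0.363; interference = 1 − 0.363 = 0.637.

0.637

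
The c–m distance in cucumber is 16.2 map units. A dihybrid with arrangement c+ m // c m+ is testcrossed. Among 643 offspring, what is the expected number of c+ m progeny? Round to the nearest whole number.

A map distance of 16.2 map units corresponds to a recombination frequency of 0.162.
The F1 is c+ m / c m+, so c+ m is a parental gamete class with expected frequency (1 − r)/2 = 0.838/2 = 0.4190.
Expected number = 0.4190 × 643 = 269.42 ≈ 269.

269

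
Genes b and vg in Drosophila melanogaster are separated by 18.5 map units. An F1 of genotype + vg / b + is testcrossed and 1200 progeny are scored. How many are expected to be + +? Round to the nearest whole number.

111

A map distance of 18.5 map units corresponds to a recombination frequency of 0.185.
The F1 is + vg / b +, so + + is a recombinant gamete class with expected frequency r/2 = 0.185/2 = 0.0925.
Expected number = 0.0925 × 1200 = 111.00 ≈ 111.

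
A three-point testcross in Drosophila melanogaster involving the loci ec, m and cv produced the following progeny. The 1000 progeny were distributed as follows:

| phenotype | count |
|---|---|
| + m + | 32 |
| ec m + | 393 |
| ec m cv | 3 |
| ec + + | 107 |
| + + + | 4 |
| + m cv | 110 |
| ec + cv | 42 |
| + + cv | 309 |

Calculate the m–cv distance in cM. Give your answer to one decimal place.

The two most frequent reciprocal classes, ec m + and + + cv, are the parental types, so the F1 was ec m + / + + cv.
The two rarest classes, ec m cv and + + +, are the double crossovers. Comparing them with the parentals, only the cv allele has switched, so cv is the middle locus and the order is ec – cv – m.
Crossovers in the cv–m interval produce the single-crossover classes ec + + and + m cv (107 + 110 = 217) plus the double crossovers (7).
RF(cv–m) = (217 + 7) / 1000 = 224/1000 = 0.2240 → 22.4 cM.

22.4 cM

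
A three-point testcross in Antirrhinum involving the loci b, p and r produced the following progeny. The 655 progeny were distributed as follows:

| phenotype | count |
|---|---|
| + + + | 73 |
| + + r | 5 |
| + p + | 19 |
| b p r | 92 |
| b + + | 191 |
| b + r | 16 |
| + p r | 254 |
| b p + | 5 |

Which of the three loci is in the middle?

The two most frequent reciprocal classes, b + + and + p r, are the parental types, so the F1 was b + + / + p r.
The two rarest classes, b p + and + + r, are the double crossovers. Comparing them with the parentals, only the p allele has switched, so p is the middle locus and the order is r – p – b.

p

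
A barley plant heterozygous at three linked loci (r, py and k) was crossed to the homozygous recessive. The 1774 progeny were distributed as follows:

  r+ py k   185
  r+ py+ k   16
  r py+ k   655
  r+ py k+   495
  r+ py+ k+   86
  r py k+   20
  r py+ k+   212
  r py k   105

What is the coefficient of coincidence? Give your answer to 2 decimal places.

0.65

The two most frequent reciprocal classes, r+ py k+ and r py+ k, are the parental types, so the F1 was r+ py k+ / r py+ k.
The two rarest classes, r py k+ and r+ py+ k, are the double crossovers. Comparing them with the parentals, only the r allele has switched, so r is the middle locus and the order is k – r – py.
k–r: (397 + 36)/1774 = 0.2441; r–py: (191 + 36)/1774 = 0.1280.
Expected DCO frequency = 0.2441 × 0.1280 ≈ 0.03124; observed = 36/1774 ≈ 0.02029.
Coefficient of coincidence = 0.02029/0.03124 ≈ 0.65.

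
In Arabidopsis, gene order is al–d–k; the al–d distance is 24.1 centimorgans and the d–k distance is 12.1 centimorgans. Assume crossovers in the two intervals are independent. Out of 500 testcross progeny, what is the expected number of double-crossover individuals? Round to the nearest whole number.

15

Map distances give recombination frequencies of 0.241 and 0.121 for the two intervals.
With no interference, expected double-crossover frequency = 0.241 × 0.121 = 0.02916.
Expected number = 0.02916 × 500 = 14.58 ≈ 15.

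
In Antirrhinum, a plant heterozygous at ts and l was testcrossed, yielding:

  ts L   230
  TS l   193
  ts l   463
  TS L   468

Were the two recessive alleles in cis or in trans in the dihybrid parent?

The two most frequent classes are TS L (468) and ts l (463); these are the parental (non-recombinant) types.
So the F1 carried TS L on one chromosome and ts l on the other — the recessive alleles are on the same chromosome (cis / coupling).

cis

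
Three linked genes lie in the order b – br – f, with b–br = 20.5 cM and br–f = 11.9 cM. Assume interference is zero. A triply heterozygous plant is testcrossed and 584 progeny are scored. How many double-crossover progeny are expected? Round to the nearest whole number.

14

Map distances give recombination frequencies of 0.205 and 0.119 for the two intervals.
With no interference, expected double-crossover frequency = 0.205 × 0.119 = 0.02440.
Expected number = 0.02440 × 584 = 14.25 ≈ 14.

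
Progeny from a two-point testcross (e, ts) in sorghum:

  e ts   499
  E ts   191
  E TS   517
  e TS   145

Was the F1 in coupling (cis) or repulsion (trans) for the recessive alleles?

The two most frequent classes are E TS (517) and e ts (499); these are the parental (non-recombinant) types.
So the F1 carried E TS on one chromosome and e ts on the other — the recessive alleles are on the same chromosome (cis / coupling).

cis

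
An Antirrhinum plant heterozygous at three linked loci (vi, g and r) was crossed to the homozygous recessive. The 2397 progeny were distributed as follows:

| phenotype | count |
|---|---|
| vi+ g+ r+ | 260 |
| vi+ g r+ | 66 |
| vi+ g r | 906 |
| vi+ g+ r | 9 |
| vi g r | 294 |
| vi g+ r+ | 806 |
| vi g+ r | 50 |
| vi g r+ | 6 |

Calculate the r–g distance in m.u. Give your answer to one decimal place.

The two most frequent reciprocal classes, vi+ g r and vi g+ r+, are the parental types, so the F1 was vi+ g r / vi g+ r+.
The two rarest classes, vi+ g+ r and vi g r+, are the double crossovers. Comparing them with the parentals, only the g allele has switched, so g is the middle locus and the order is r – g – vi.
Crossovers in the r–g interval produce the single-crossover classes vi+ g r+ and vi g+ r (66 + 50 = 116) plus the double crossovers (15).
RF(r–g) = (116 + 15) / 2397 = 131/2397 = 0.0547 → 5.5 m.u.

5.5 m.u.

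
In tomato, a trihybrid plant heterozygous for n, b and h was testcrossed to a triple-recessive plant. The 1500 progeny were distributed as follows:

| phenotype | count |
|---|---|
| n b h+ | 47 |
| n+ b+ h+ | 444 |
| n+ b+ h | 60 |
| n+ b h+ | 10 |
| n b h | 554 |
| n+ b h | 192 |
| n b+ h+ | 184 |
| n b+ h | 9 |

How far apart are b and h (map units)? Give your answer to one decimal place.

8.4 map units

The two most frequent reciprocal classes, n+ b+ h+ and n b h, are the parental types, so the F1 was n+ b+ h+ / n b h.
The two rarest classes, n+ b h+ and n b+ h, are the double crossovers. Comparing them with the parentals, only the b allele has switched, so b is the middle locus and the order is h – b – n.
Crossovers in the h–b interval produce the single-crossover classes n+ b+ h and n b h+ (60 + 47 = 107) plus the double crossovers (19).
RF(h–b) = (107 + 19) / 1500 = 126/1500 = 0.0840 → 8.4 map units.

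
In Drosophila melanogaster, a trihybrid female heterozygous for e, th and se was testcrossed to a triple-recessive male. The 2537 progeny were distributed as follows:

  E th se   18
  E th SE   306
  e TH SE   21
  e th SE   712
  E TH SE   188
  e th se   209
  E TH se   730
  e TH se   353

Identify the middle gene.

th

The two most frequent reciprocal classes, E TH se and e th SE, are the parental types, so the F1 was E TH se / e th SE.
The two rarest classes, E th se and e TH SE, are the double crossovers. Comparing them with the parentals, only the th allele has switched, so th is the middle locus and the order is se – th – e.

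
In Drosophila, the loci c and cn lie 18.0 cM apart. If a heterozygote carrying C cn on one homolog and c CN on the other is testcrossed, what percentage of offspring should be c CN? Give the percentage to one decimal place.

A map distance of 18.0 cM corresponds to a recombination frequency of 0.180.
The F1 is C cn / c CN, so c CN is a parental gamete class with expected frequency (1 − r)/2 = 0.820/2 = 0.4100.
That is 0.4100 = 41.0% of the progeny.

41.0%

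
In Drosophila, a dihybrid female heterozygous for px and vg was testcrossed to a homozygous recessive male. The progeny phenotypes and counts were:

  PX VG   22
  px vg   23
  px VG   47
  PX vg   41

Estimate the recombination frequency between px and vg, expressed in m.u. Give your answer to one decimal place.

The two most frequent classes, PX vg (41) and px VG (47), are the parental types, so the F1 was PX vg / px VG.
The recombinant classes are PX VG and px vg: 22 + 23 = 45.
Recombination frequency = 45/133 = 0.3383 ≈ 33.8%, i.e. 33.8 m.u.

33.8 m.u.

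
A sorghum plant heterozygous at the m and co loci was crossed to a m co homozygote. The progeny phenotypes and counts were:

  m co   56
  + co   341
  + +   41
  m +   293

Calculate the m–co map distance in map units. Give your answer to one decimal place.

13.3 map units

The two most frequent classes, + co (341) and m + (293), are the parental types, so the F1 was + co / m +.
The recombinant classes are + + and m co: 41 + 56 = 97.
Recombination frequency = 97/731 = 0.1327 ≈ 13.3%, i.e. 13.3 map units.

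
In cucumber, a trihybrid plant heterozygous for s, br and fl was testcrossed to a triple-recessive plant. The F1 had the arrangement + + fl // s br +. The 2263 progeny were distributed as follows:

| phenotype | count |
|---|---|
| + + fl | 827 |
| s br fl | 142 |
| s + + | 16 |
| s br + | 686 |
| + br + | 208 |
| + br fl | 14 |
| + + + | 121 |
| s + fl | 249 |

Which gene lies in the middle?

The two rarest classes, + br fl and s + +, are the double crossovers. Comparing them with the parentals, only the br allele has switched, so br is the middle locus and the order is s – br – fl.

br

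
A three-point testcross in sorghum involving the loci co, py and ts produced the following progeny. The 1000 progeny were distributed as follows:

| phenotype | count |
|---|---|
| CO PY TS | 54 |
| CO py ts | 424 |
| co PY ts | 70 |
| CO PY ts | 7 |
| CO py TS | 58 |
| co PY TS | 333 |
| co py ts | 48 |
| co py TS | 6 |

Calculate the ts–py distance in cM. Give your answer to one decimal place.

14.1 cM

The two most frequent reciprocal classes, co PY TS and CO py ts, are the parental types, so the F1 was co PY TS / CO py ts.
The two rarest classes, co py TS and CO PY ts, are the double crossovers. Comparing them with the parentals, only the py allele has switched, so py is the middle locus and the order is ts – py – co.
Crossovers in the ts–py interval produce the single-crossover classes co PY ts and CO py TS (70 + 58 = 128) plus the double crossovers (13).
RF(ts–py) = (128 + 13) / 1000 = 141/1000 = 0.1410 → 14.1 cM.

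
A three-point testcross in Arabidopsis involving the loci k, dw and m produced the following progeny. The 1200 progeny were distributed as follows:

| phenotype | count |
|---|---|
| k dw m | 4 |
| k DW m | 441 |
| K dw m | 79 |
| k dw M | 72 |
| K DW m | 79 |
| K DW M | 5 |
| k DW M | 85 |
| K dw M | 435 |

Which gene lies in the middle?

The two most frequent reciprocal classes, k DW m and K dw M, are the parental types, so the F1 was k DW m / K dw M.
The two rarest classes, k dw m and K DW M, are the double crossovers. Comparing them with the parentals, only the dw allele has switched, so dw is the middle locus and the order is m – dw – k.

dw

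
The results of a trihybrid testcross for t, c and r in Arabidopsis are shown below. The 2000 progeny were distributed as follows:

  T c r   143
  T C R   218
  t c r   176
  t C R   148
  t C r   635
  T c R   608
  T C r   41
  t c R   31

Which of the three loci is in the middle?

t

The two most frequent reciprocal classes, t C r and T c R, are the parental types, so the F1 was t C r / T c R.
The two rarest classes, T C r and t c R, are the double crossovers. Comparing them with the parentals, only the t allele has switched, so t is the middle locus and the order is r – t – c.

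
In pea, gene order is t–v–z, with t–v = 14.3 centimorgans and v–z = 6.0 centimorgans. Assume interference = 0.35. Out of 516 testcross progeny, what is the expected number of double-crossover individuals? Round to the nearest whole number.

Map distances give recombination frequencies of 0.143 and 0.060 for the two intervals.
With interference 0.35 (so coincidence = 0.65), expected double-crossover frequency = 0.143 × 0.060 × 0.65 = 0.00558.
Expected number = 0.00558 × 516 = 2.88 ≈ 3.

3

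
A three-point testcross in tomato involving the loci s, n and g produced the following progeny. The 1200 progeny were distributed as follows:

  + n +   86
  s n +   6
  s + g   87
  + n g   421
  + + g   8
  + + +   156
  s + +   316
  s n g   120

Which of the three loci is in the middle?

n

The two most frequent reciprocal classes, s + + and + n g, are the parental types, so the F1 was s + + / + n g.
The two rarest classes, s n + and + + g, are the double crossovers. Comparing them with the parentals, only the n allele has switched, so n is the middle locus and the order is s – n – g.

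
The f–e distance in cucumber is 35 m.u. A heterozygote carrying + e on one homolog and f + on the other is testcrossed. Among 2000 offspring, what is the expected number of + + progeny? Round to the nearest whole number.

A map distance of 35 m.u. corresponds to a recombination frequency of 0.350.
The F1 is + e / f +, so + + is a recombinant gamete class with expected frequency r/2 = 0.350/2 = 0.1750.
Expected number = 0.1750 × 2000 = 350.00 ≈ 350.

350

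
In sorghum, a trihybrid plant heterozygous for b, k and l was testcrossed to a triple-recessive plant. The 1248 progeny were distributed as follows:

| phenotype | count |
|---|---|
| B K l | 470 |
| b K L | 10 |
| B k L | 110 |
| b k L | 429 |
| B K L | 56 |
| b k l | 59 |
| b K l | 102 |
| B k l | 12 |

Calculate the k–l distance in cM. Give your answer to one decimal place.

11.0 cM

The two most frequent reciprocal classes, B K l and b k L, are the parental types, so the F1 was B K l / b k L.
The two rarest classes, B k l and b K L, are the double crossovers. Comparing them with the parentals, only the k allele has switched, so k is the middle locus and the order is b – k – l.
Crossovers in the k–l interval produce the single-crossover classes B K L and b k l (56 + 59 = 115) plus the double crossovers (22).
RF(k–l) = (115 + 22) / 1248 = 137/1248 = 0.1098 → 11.0 cM.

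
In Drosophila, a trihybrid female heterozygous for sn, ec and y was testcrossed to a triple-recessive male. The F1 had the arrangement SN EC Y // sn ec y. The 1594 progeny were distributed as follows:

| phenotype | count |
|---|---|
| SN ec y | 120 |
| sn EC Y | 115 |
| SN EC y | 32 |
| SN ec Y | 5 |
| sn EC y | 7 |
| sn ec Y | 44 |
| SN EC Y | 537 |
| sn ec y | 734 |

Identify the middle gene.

ec

The two rarest classes, SN ec Y and sn EC y, are the double crossovers. Comparing them with the parentals, only the ec allele has switched, so ec is the middle locus and the order is sn – ec – y.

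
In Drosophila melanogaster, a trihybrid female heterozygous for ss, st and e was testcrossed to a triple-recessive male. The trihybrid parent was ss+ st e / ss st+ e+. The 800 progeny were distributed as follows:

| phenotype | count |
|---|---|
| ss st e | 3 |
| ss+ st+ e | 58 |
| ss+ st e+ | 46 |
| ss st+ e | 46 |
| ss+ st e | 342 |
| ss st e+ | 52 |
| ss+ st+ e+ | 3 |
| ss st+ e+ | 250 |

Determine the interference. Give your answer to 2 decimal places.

The two rarest classes, ss st e and ss+ st+ e+, are the double crossovers. Comparing them with the parentals, only the ss allele has switched, so ss is the middle locus and the order is st – ss – e.
st–ss: (110 + 6)/800 = 0.1450; ss–e: (92 + 6)/800 = 0.1225.
Expected DCO frequency = 0.1450 × 0.1225 ≈ 0.01776; observed = 6/800 ≈ 0.00750.
Coefficient of coincidence = 0.00750/0.01776 ≈ 0.42; interference = 1 − 0.42 = 0.58.

0.58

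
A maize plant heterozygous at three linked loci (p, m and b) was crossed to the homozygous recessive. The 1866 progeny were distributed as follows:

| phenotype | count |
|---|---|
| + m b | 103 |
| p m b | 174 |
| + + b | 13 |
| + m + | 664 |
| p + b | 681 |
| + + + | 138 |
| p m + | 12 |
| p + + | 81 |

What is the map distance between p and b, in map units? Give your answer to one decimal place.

11.2 map units

The two most frequent reciprocal classes, p + b and + m +, are the parental types, so the F1 was p + b / + m +.
The two rarest classes, + + b and p m +, are the double crossovers. Comparing them with the parentals, only the p allele has switched, so p is the middle locus and the order is m – p – b.
Crossovers in the p–b interval produce the single-crossover classes p + + and + m b (81 + 103 = 184) plus the double crossovers (25).
RF(p–b) = (184 + 25) / 1866 = 209/1866 = 0.1120 → 11.2 map units.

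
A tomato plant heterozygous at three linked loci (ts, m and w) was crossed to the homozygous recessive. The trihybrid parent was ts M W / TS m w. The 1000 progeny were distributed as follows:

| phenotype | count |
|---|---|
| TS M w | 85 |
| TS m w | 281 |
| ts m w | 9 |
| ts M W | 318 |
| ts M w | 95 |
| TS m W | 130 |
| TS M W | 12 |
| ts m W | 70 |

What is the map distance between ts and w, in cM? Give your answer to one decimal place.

The two rarest classes, TS M W and ts m w, are the double crossovers. Comparing them with the parentals, only the ts allele has switched, so ts is the middle locus and the order is m – ts – w.
Crossovers in the ts–w interval produce the single-crossover classes ts M w and TS m W (95 + 130 = 225) plus the double crossovers (21).
RF(ts–w) = (225 + 21) / 1000 = 246/1000 = 0.2460 → 24.6 cM.

24.6 cM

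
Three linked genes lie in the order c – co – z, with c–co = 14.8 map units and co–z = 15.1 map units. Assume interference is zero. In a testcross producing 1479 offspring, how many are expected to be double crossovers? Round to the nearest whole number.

Map distances give recombination frequencies of 0.148 and 0.151 for the two intervals.
With no interference, expected double-crossover frequency = 0.148 × 0.151 = 0.02235.
Expected number = 0.02235 × 1479 = 33.05 ≈ 33.

33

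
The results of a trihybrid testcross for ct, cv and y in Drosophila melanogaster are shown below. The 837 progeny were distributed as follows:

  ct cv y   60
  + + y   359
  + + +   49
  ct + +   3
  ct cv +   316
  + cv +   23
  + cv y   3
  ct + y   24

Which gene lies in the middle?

cv

The two most frequent reciprocal classes, ct cv + and + + y, are the parental types, so the F1 was ct cv + / + + y.
The two rarest classes, ct + + and + cv y, are the double crossovers. Comparing them with the parentals, only the cv allele has switched, so cv is the middle locus and the order is ct – cv – y.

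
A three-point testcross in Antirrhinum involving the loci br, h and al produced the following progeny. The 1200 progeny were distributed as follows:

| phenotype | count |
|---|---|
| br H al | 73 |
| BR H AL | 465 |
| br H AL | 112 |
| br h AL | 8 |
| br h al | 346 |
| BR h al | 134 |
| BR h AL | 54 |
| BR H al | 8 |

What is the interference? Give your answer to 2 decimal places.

0.49

The two most frequent reciprocal classes, br h al and BR H AL, are the parental types, so the F1 was br h al / BR H AL.
The two rarest classes, br h AL and BR H al, are the double crossovers. Comparing them with the parentals, only the al allele has switched, so al is the middle locus and the order is h – al – br.
h–al: (127 + 16)/1200 = 0.1192; al–br: (246 + 16)/1200 = 0.2183.
Expected DCO frequency = 0.1192 × 0.2183 ≈ 0.02602; observed = 16/1200 ≈ 0.01333.
Coefficient of coincidence = 0.01333/0.02602 ≈ 0.51; interference = 1 − 0.51 = 0.49.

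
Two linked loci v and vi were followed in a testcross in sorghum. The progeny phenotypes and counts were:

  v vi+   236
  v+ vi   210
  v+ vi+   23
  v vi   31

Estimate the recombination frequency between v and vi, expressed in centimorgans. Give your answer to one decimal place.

10.8 centimorgans

The two most frequent classes, v+ vi (210) and v vi+ (236), are the parental types, so the F1 was v+ vi / v vi+.
The recombinant classes are v+ vi+ and v vi: 23 + 31 = 54.
Recombination frequency = 54/500 = 0.1080 ≈ 10.8%, i.e. 10.8 centimorgans.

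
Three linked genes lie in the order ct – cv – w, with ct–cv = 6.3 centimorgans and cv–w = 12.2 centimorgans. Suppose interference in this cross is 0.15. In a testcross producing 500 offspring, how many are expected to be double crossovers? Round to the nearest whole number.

Map distances give recombination frequencies of 0.063 and 0.122 for the two intervals.
With interference 0.15 (so coincidence = 0.85), expected double-crossover frequency = 0.063 × 0.122 × 0.85 = 0.00653.
Expected number = 0.00653 × 500 = 3.27 ≈ 3.

3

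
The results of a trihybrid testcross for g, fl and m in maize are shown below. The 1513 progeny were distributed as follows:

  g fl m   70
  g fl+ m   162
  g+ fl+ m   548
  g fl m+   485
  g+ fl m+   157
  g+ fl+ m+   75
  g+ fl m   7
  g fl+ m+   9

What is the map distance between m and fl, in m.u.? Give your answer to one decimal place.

10.6 m.u.

The two most frequent reciprocal classes, g+ fl+ m and g fl m+, are the parental types, so the F1 was g+ fl+ m / g fl m+.
The two rarest classes, g+ fl m and g fl+ m+, are the double crossovers. Comparing them with the parentals, only the fl allele has switched, so fl is the middle locus and the order is m – fl – g.
Crossovers in the m–fl interval produce the single-crossover classes g+ fl+ m+ and g fl m (75 + 70 = 145) plus the double crossovers (16).
RF(m–fl) = (145 + 16) / 1513 = 161/1513 = 0.1064 → 10.6 m.u.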